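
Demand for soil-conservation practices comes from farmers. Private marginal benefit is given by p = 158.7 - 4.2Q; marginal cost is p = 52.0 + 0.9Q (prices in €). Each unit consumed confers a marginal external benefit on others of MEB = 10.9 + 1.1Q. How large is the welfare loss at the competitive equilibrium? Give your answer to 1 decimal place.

Market equilibrium (private): 52.0 + 0.9Q = 158.7 - 4.2Q → Q_m = 20.9216.
Social marginal benefit = demand + MEB = 169.6 - 3.1Q.
Set SMB = MC: 169.6 - 3.1Q = 52.0 + 0.9Q → Q* = 29.4000.
Between Q* and Q_m the wedge SMB − MC runs linearly from 0 to MEB(Q_m), so the loss is a triangle.
DWL = ½ × 8.4784 × 33.9137 = 143.7670.

DWL = €143.8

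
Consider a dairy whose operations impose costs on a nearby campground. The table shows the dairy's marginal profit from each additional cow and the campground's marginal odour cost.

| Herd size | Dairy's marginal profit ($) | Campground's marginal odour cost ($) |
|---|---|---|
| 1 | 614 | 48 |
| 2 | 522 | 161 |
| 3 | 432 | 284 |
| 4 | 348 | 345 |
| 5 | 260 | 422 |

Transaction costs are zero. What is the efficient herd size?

Bargaining reaches the level where marginal profit last exceeds marginal odour cost.
That holds through level 4 (348 ≥ 345) but not at 5 (260 < 422).

4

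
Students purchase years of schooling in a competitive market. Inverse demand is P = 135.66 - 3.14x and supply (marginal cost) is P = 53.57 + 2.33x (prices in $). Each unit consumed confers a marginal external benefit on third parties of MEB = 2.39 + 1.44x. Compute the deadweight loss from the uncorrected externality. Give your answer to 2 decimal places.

Market equilibrium (private): 53.57 + 2.33x = 135.66 - 3.14x → x_m = 15.0073.
Social marginal benefit = demand + MEB = 138.05 - 1.70x.
Set SMB = MC: 138.05 - 1.70x = 53.57 + 2.33x → x* = 20.9628.
The loss is the area between SMB and MC from x* to x_m; with linear curves that's a triangle of height MEB(x_m).
DWL = ½ × 5.9555 × 24.0005 = 71.4675.

DWL = $71.47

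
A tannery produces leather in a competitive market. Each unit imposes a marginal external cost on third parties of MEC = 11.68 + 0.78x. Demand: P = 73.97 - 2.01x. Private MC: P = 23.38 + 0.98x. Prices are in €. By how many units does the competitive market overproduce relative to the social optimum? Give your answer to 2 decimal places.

6.60 units

Market equilibrium (private): 23.38 + 0.98x = 73.97 - 2.01x → x_m = 16.9197.
Social marginal cost = private MC + MEC = 35.06 + 1.76x.
Set SMC = demand: 35.06 + 1.76x = 73.97 - 2.01x → x* = 10.3210.
Gap = |16.9197 − 10.3210| = 6.5987.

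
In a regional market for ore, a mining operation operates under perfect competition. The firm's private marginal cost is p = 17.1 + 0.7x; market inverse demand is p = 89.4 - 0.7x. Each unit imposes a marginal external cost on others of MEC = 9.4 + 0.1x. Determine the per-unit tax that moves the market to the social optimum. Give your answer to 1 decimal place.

tax = 13.6 per unit

Social marginal cost = private MC + MEC = 26.5 + 0.8x.
Set SMC = demand: 26.5 + 0.8x = 89.4 - 0.7x → x* = 41.9333.
The Pigouvian tax equals MEC at x*: 9.4 + 0.1×41.9333 = 13.5933.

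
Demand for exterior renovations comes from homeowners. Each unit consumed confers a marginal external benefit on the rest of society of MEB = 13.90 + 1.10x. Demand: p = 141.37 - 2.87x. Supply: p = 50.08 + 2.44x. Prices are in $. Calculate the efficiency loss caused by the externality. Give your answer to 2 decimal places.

Market equilibrium (private): 50.08 + 2.44x = 141.37 - 2.87x → x_m = 17.1921.
Social marginal benefit = demand + MEB = 155.27 - 1.77x.
Set SMB = MC: 155.27 - 1.77x = 50.08 + 2.44x → x* = 24.9857.
Between x* and x_m the wedge SMB − MC runs linearly from 0 to MEB(x_m), so the loss is a triangle.
DWL = ½ × 7.7936 × 32.8113 = 127.8591.

DWL = $127.86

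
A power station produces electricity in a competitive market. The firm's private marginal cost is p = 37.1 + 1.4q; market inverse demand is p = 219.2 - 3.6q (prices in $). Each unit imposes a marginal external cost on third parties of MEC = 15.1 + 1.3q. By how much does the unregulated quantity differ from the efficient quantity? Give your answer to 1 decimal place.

9.9 units

Market equilibrium (private): 37.1 + 1.4q = 219.2 - 3.6q → q_m = 36.4200.
Social marginal cost = private MC + MEC = 52.2 + 2.7q.
Set SMC = demand: 52.2 + 2.7q = 219.2 - 3.6q → q* = 26.5079.
Gap = |36.4200 − 26.5079| = 9.9121.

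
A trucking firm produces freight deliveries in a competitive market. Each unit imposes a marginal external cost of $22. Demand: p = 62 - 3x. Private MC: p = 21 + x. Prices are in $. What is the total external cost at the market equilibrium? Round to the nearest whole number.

$226

Market equilibrium (private): 21 + x = 62 - 3x → x_m = 10.2500.
Total external cost = MEC × x_m = 22 × 10.2500 = 225.5000.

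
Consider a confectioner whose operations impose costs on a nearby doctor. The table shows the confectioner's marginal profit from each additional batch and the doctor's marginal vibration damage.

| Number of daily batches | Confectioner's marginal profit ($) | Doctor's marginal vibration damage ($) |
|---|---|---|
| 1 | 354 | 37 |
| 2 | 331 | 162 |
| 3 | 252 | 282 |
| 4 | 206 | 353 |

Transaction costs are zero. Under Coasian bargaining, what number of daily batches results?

Bargaining reaches the level where marginal profit last exceeds marginal vibration damage.
That holds through level 2 (331 ≥ 162) but not at 3 (252 < 282).

2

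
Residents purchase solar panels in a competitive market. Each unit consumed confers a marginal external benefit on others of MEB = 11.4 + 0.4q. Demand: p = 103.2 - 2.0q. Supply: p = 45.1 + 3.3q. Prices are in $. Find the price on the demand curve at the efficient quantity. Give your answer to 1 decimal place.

P = $74.8

Social marginal benefit = demand + MEB = 114.6 - 1.6q.
Set SMB = MC: 114.6 - 1.6q = 45.1 + 3.3q → q* = 14.1837.
Consumer price on the demand curve at q*: 103.2 − 2.0×14.1837 = 74.8326.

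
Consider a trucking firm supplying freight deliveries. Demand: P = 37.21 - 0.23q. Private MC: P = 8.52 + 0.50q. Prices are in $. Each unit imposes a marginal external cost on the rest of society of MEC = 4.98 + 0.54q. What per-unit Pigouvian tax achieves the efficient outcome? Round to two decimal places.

tax = $15.06 per unit

Social marginal cost = private MC + MEC = 13.50 + 1.04q.
Set SMC = demand: 13.50 + 1.04q = 37.21 - 0.23q → q* = 18.6693.
The Pigouvian tax equals MEC at q*: 4.98 + 0.54×18.6693 = 15.0614.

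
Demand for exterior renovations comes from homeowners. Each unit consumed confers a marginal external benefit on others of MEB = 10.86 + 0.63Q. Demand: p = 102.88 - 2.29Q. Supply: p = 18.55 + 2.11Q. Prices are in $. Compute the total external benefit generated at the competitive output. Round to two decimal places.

$323.85

Market equilibrium (private): 18.55 + 2.11Q = 102.88 - 2.29Q → Q_m = 19.1659.
Total external benefit = ∫₀^{Q_m} (10.86 + 0.63Q) dQ = 10.86×19.1659 + ½×0.63×19.1659² = 323.8512.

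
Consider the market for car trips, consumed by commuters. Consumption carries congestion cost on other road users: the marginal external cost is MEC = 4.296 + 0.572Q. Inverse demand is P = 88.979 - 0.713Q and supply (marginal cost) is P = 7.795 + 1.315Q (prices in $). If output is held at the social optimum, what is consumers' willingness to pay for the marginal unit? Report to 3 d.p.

Social marginal benefit = demand − MEC = 84.683 - 1.285Q.
Set SMB = MC: 84.683 - 1.285Q = 7.795 + 1.315Q → Q* = 29.5723.
Consumer price on the demand curve at Q*: 88.979 − 0.713×29.5723 = 67.8940.

P = $67.894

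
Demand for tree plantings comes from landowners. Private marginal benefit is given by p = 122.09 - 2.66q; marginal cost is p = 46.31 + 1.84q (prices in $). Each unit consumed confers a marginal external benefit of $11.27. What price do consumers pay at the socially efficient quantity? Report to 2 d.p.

P = $70.63

Social marginal benefit = demand + MEB = 133.36 - 2.66q.
Set SMB = MC: 133.36 - 2.66q = 46.31 + 1.84q → q* = 19.3444.
Consumer price on the demand curve at q*: 122.09 − 2.66×19.3444 = 70.6339.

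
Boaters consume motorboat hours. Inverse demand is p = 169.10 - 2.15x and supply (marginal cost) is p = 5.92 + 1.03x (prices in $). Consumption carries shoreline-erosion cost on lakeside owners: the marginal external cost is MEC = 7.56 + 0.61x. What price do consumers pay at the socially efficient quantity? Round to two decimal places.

P = $80.82

Social marginal benefit = demand − MEC = 161.54 - 2.76x.
Set SMB = MC: 161.54 - 2.76x = 5.92 + 1.03x → x* = 41.0607.
Consumer price on the demand curve at x*: 169.10 − 2.15×41.0607 = 80.8195.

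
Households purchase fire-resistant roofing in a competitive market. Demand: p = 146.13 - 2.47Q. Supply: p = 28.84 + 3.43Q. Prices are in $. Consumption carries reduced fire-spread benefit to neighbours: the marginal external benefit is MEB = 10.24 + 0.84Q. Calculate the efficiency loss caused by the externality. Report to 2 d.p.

DWL = $71.71

Market equilibrium (private): 28.84 + 3.43Q = 146.13 - 2.47Q → Q_m = 19.8797.
Social marginal benefit = demand + MEB = 156.37 - 1.63Q.
Set SMB = MC: 156.37 - 1.63Q = 28.84 + 3.43Q → Q* = 25.2036.
Height of the DWL triangle at Q_m is SMB(Q_m) − MC(Q_m) = MEB(Q_m) = 26.9389.
DWL = ½ × 5.3239 × 26.9389 = 71.7100.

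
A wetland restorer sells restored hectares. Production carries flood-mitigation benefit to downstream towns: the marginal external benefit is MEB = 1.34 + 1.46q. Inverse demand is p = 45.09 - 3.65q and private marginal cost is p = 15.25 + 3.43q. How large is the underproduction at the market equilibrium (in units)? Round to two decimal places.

Market equilibrium (private): 15.25 + 3.43q = 45.09 - 3.65q → q_m = 4.2147.
Social marginal cost = private MC − MEB = 13.91 + 1.97q.
Set SMC = demand: 13.91 + 1.97q = 45.09 - 3.65q → q* = 5.5480.
Gap = |4.2147 − 5.5480| = 1.3333.

1.33 units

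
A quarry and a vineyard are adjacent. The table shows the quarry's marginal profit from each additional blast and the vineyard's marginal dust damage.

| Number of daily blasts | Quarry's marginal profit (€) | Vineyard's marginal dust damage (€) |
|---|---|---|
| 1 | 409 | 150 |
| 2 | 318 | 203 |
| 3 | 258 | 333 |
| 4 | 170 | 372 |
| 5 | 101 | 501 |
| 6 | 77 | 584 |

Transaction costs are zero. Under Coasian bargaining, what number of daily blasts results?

2

Bargaining reaches the level where marginal profit last exceeds marginal dust damage.
That holds through level 2 (318 ≥ 203) but not at 3 (258 < 333).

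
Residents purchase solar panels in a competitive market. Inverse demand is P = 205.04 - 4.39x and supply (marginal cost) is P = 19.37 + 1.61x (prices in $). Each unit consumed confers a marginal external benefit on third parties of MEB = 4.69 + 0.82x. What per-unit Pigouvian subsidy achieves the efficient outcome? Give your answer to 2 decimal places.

subsidy = $34.82 per unit

Social marginal benefit = demand + MEB = 209.73 - 3.57x.
Set SMB = MC: 209.73 - 3.57x = 19.37 + 1.61x → x* = 36.7490.
The Pigouvian subsidy equals MEB at x*: 4.69 + 0.82×36.7490 = 34.8242.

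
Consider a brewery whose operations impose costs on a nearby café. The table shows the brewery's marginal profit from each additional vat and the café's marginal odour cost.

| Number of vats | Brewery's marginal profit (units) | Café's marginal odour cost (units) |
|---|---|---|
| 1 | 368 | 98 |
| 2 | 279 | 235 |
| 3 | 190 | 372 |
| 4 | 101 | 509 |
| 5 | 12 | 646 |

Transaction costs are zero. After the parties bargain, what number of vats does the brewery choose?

2

Bargaining reaches the level where marginal profit last exceeds marginal odour cost.
That holds through level 2 (279 ≥ 235) but not at 3 (190 < 372).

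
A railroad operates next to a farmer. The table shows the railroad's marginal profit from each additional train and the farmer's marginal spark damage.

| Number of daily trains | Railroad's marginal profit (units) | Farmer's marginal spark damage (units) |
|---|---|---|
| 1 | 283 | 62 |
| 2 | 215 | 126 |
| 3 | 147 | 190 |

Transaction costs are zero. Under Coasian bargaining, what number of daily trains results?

Bargaining reaches the level where marginal profit last exceeds marginal spark damage.
That holds through level 2 (215 ≥ 126) but not at 3 (147 < 190).

2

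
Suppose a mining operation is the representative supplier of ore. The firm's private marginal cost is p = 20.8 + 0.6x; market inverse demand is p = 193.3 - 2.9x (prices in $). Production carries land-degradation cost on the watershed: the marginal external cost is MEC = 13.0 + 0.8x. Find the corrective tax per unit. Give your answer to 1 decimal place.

tax = $42.7 per unit

Social marginal cost = private MC + MEC = 33.8 + 1.4x.
Set SMC = demand: 33.8 + 1.4x = 193.3 - 2.9x → x* = 37.0930.
The Pigouvian tax equals MEC at x*: 13.0 + 0.8×37.0930 = 42.6744.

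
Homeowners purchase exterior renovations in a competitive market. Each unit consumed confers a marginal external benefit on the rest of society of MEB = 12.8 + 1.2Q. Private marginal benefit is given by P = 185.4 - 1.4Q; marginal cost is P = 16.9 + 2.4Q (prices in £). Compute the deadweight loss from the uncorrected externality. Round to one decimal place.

Market equilibrium (private): 16.9 + 2.4Q = 185.4 - 1.4Q → Q_m = 44.3421.
Social marginal benefit = demand + MEB = 198.2 - 0.2Q.
Set SMB = MC: 198.2 - 0.2Q = 16.9 + 2.4Q → Q* = 69.7308.
Between Q* and Q_m the wedge SMB − MC runs linearly from 0 to MEB(Q_m), so the loss is a triangle.
DWL = ½ × 25.3887 × 66.0105 = 837.9604.

DWL = £838.0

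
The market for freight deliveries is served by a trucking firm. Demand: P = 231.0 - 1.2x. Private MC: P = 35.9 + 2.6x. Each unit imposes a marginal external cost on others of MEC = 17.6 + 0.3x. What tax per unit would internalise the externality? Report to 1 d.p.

Social marginal cost = private MC + MEC = 53.5 + 2.9x.
Set SMC = demand: 53.5 + 2.9x = 231.0 - 1.2x → x* = 43.2927.
The Pigouvian tax equals MEC at x*: 17.6 + 0.3×43.2927 = 30.5878.

tax = 30.6 per unit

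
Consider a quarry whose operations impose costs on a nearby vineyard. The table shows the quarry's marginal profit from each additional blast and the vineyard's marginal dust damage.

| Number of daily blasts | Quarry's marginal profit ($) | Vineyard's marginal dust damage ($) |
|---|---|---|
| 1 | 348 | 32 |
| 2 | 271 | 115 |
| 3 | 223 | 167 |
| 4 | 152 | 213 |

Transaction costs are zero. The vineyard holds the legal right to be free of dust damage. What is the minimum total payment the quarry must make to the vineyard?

$314

Efficient level: marginal profit ≥ marginal dust damage through level 3, so k* = 3.
With the vineyard holding the right, the quarry must at least compensate total damage at k*: 32 + 115 + 167 = 314.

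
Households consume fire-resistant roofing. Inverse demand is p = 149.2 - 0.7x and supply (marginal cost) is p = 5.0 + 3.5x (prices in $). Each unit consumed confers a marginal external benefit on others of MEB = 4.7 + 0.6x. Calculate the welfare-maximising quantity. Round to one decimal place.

x* = 41.4

Social marginal benefit = demand + MEB = 153.9 - 0.1x.
Set SMB = MC: 153.9 - 0.1x = 5.0 + 3.5x → x* = 41.3611.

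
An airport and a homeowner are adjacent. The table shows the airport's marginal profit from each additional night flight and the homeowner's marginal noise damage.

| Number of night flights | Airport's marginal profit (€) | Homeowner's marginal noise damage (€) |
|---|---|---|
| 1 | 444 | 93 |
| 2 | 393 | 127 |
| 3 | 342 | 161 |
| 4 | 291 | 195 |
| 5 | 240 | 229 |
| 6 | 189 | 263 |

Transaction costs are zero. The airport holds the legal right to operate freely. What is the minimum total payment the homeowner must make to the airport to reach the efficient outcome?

€189

Left alone the airport would choose level 6 (marginal profit stays positive).
Efficient level: k* = 5 (marginal profit ≥ marginal noise damage through 5).
The homeowner must at least cover the airport's forgone profit from cutting 6→5: 189 = 189.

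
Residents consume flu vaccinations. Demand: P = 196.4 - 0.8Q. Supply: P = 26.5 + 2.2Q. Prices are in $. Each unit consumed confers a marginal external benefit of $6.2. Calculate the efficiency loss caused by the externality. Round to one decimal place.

DWL = $6.4

Market equilibrium (private): 26.5 + 2.2Q = 196.4 - 0.8Q → Q_m = 56.6333.
Social marginal benefit = demand + MEB = 202.6 - 0.8Q.
Set SMB = MC: 202.6 - 0.8Q = 26.5 + 2.2Q → Q* = 58.7000.
Between Q* and Q_m the wedge SMB − MC runs linearly from 0 to MEB(Q_m), so the loss is a triangle.
DWL = ½ × 2.0667 × 6.2000 = 6.4068.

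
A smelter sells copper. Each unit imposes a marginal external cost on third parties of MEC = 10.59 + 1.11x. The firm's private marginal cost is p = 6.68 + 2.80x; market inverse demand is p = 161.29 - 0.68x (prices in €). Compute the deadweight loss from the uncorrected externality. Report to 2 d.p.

Market equilibrium (private): 6.68 + 2.80x = 161.29 - 0.68x → x_m = 44.4282.
Social marginal cost = private MC + MEC = 17.27 + 3.91x.
Set SMC = demand: 17.27 + 3.91x = 161.29 - 0.68x → x* = 31.3769.
Height of the DWL triangle at x_m is SMC(x_m) − demand(x_m) = MEC(x_m) = 59.9053.
DWL = ½ × 13.0513 × 59.9053 = 390.9210.

DWL = €390.92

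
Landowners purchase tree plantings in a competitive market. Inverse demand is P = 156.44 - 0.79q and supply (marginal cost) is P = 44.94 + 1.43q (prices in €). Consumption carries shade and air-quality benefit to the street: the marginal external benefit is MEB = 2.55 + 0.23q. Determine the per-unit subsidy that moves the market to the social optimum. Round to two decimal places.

subsidy = €15.73 per unit

Social marginal benefit = demand + MEB = 158.99 - 0.56q.
Set SMB = MC: 158.99 - 0.56q = 44.94 + 1.43q → q* = 57.3116.
The Pigouvian subsidy equals MEB at q*: 2.55 + 0.23×57.3116 = 15.7317.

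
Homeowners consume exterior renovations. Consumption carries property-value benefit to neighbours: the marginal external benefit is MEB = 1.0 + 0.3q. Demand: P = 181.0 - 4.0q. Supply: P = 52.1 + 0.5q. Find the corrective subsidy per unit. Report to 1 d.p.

subsidy = 10.3 per unit

Social marginal benefit = demand + MEB = 182.0 - 3.7q.
Set SMB = MC: 182.0 - 3.7q = 52.1 + 0.5q → q* = 30.9286.
The Pigouvian subsidy equals MEB at q*: 1.0 + 0.3×30.9286 = 10.2786.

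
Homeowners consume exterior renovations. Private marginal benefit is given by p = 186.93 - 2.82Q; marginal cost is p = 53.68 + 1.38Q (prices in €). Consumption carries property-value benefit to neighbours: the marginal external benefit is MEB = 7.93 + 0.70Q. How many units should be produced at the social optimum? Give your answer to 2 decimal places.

Q* = 40.34

Social marginal benefit = demand + MEB = 194.86 - 2.12Q.
Set SMB = MC: 194.86 - 2.12Q = 53.68 + 1.38Q → Q* = 40.3371.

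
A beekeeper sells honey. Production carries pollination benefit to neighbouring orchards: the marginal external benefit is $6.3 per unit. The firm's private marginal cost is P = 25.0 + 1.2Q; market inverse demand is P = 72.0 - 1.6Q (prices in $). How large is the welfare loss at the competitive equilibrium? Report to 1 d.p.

DWL = $7.1

Market equilibrium (private): 25.0 + 1.2Q = 72.0 - 1.6Q → Q_m = 16.7857.
Social marginal cost = private MC − MEB = 18.7 + 1.2Q.
Set SMC = demand: 18.7 + 1.2Q = 72.0 - 1.6Q → Q* = 19.0357.
The welfare-loss triangle has base |Q_m − Q*| and height MEB(Q_m) (the vertical gap between SMC and demand is zero at Q* and MEB at Q_m).
DWL = ½ × 2.2500 × 6.3000 = 7.0875.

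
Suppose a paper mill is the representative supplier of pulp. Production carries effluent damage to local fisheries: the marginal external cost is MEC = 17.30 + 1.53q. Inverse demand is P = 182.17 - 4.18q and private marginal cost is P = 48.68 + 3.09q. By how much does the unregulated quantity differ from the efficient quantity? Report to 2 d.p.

Market equilibrium (private): 48.68 + 3.09q = 182.17 - 4.18q → q_m = 18.3618.
Social marginal cost = private MC + MEC = 65.98 + 4.62q.
Set SMC = demand: 65.98 + 4.62q = 182.17 - 4.18q → q* = 13.2034.
Gap = |18.3618 − 13.2034| = 5.1584.

5.16 units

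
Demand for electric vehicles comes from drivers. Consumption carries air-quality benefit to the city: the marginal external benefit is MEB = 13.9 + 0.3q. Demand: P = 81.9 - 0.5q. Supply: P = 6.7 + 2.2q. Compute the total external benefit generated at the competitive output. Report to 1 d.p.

Market equilibrium (private): 6.7 + 2.2q = 81.9 - 0.5q → q_m = 27.8519.
Total external benefit = ∫₀^{q_m} (13.9 + 0.3q) dq = 13.9×27.8519 + ½×0.3×27.8519² = 503.5007.

503.5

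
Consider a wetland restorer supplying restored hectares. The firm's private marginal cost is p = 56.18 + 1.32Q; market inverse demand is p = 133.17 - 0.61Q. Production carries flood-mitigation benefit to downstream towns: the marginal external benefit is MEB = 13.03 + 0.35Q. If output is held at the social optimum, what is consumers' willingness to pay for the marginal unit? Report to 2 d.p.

Social marginal cost = private MC − MEB = 43.15 + 0.97Q.
Set SMC = demand: 43.15 + 0.97Q = 133.17 - 0.61Q → Q* = 56.9747.
Consumer price on the demand curve at Q*: 133.17 − 0.61×56.9747 = 98.4154.

P = 98.42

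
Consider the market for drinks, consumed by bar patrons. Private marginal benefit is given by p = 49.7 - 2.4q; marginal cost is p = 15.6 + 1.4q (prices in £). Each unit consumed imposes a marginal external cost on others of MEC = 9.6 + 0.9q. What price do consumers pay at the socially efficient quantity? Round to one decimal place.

P = £37.2

Social marginal benefit = demand − MEC = 40.1 - 3.3q.
Set SMB = MC: 40.1 - 3.3q = 15.6 + 1.4q → q* = 5.2128.
Consumer price on the demand curve at q*: 49.7 − 2.4×5.2128 = 37.1893.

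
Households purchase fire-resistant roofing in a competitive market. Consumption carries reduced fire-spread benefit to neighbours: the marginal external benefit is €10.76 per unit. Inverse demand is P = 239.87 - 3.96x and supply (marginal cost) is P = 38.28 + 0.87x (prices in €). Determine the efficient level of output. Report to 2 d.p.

x* = 43.96

Social marginal benefit = demand + MEB = 250.63 - 3.96x.
Set SMB = MC: 250.63 - 3.96x = 38.28 + 0.87x → x* = 43.9648.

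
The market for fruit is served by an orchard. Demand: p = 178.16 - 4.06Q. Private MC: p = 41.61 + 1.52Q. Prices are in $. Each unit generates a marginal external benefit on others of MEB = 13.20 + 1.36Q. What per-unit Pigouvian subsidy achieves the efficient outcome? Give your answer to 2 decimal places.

Social marginal cost = private MC − MEB = 28.41 + 0.16Q.
Set SMC = demand: 28.41 + 0.16Q = 178.16 - 4.06Q → Q* = 35.4858.
The Pigouvian subsidy equals MEB at Q*: 13.20 + 1.36×35.4858 = 61.4607.

subsidy = $61.46 per unit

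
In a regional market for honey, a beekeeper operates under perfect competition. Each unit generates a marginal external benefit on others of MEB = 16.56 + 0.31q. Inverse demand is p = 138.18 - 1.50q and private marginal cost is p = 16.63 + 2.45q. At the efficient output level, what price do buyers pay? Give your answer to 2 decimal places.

Social marginal cost = private MC − MEB = 0.07 + 2.14q.
Set SMC = demand: 0.07 + 2.14q = 138.18 - 1.50q → q* = 37.9423.
Consumer price on the demand curve at q*: 138.18 − 1.50×37.9423 = 81.2666.

P = 81.27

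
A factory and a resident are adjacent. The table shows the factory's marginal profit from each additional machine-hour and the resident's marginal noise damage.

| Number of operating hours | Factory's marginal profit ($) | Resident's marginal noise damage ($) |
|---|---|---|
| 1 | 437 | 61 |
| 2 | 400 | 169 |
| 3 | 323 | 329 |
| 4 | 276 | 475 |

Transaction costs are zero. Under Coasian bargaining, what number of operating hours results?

Bargaining reaches the level where marginal profit last exceeds marginal noise damage.
That holds through level 2 (400 ≥ 169) but not at 3 (323 < 329).

2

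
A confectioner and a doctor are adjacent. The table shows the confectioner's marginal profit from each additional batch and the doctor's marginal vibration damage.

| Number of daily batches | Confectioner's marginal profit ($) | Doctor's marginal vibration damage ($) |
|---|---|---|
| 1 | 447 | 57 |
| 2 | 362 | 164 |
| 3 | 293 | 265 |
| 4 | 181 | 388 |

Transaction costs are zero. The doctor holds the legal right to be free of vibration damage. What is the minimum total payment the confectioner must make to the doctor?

Efficient level: marginal profit ≥ marginal vibration damage through level 3, so k* = 3.
With the doctor holding the right, the confectioner must at least compensate total damage at k*: 57 + 164 + 265 = 486.

$486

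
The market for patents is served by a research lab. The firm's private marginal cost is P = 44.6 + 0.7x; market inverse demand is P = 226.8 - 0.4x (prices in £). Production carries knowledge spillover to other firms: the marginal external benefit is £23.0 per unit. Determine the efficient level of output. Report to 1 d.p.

Social marginal cost = private MC − MEB = 21.6 + 0.7x.
Set SMC = demand: 21.6 + 0.7x = 226.8 - 0.4x → x* = 186.5455.

x* = 186.5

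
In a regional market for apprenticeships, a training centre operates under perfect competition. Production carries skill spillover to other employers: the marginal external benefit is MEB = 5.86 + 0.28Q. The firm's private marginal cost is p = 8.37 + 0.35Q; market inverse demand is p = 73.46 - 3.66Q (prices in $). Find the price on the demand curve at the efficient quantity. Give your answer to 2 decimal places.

Social marginal cost = private MC − MEB = 2.51 + 0.07Q.
Set SMC = demand: 2.51 + 0.07Q = 73.46 - 3.66Q → Q* = 19.0214.
Consumer price on the demand curve at Q*: 73.46 − 3.66×19.0214 = 3.8417.

P = $3.84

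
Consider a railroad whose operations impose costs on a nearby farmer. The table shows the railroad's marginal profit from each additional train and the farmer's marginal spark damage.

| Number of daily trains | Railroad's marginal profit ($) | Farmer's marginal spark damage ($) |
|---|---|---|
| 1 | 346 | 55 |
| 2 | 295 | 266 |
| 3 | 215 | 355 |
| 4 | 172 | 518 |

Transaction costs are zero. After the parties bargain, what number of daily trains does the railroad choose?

Bargaining reaches the level where marginal profit last exceeds marginal spark damage.
That holds through level 2 (295 ≥ 266) but not at 3 (215 < 355).

2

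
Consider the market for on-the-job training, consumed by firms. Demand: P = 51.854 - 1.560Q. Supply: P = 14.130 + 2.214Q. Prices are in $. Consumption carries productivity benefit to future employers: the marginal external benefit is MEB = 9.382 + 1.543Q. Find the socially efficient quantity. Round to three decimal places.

Q* = 21.114

Social marginal benefit = demand + MEB = 61.236 - 0.017Q.
Set SMB = MC: 61.236 - 0.017Q = 14.130 + 2.214Q → Q* = 21.1143.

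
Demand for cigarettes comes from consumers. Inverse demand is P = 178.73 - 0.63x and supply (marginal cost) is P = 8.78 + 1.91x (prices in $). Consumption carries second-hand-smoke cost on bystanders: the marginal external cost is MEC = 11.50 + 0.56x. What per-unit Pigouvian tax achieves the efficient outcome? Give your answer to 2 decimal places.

tax = $40.12 per unit

Social marginal benefit = demand − MEC = 167.23 - 1.19x.
Set SMB = MC: 167.23 - 1.19x = 8.78 + 1.91x → x* = 51.1129.
The Pigouvian tax equals MEC at x*: 11.50 + 0.56×51.1129 = 40.1232.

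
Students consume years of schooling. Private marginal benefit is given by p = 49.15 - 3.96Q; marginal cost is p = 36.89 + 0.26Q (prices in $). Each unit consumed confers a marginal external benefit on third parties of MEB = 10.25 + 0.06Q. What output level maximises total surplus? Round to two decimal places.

Q* = 5.41

Social marginal benefit = demand + MEB = 59.40 - 3.90Q.
Set SMB = MC: 59.40 - 3.90Q = 36.89 + 0.26Q → Q* = 5.4111.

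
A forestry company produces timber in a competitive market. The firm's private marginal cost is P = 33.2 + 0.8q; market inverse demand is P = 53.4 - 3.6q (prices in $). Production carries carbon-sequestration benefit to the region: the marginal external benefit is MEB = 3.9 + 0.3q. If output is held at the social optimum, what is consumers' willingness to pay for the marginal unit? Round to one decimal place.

P = $32.2

Social marginal cost = private MC − MEB = 29.3 + 0.5q.
Set SMC = demand: 29.3 + 0.5q = 53.4 - 3.6q → q* = 5.8780.
Consumer price on the demand curve at q*: 53.4 − 3.6×5.8780 = 32.2392.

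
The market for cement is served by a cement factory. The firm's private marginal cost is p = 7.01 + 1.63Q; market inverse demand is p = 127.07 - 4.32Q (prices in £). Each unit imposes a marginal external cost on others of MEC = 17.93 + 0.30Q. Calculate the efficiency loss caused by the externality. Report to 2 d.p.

Market equilibrium (private): 7.01 + 1.63Q = 127.07 - 4.32Q → Q_m = 20.1782.
Social marginal cost = private MC + MEC = 24.94 + 1.93Q.
Set SMC = demand: 24.94 + 1.93Q = 127.07 - 4.32Q → Q* = 16.3408.
The welfare-loss triangle has base |Q_m − Q*| and height MEC(Q_m) (the vertical gap between SMC and demand is zero at Q* and MEC at Q_m).
DWL = ½ × 3.8374 × 23.9834 = 46.0169.

DWL = £46.02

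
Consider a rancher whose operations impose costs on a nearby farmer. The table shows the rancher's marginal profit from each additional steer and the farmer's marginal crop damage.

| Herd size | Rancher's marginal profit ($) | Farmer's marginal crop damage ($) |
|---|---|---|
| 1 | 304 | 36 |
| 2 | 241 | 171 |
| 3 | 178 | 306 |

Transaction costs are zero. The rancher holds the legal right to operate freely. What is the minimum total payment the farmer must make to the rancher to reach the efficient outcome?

Left alone the rancher would choose level 3 (marginal profit stays positive).
Efficient level: k* = 2 (marginal profit ≥ marginal crop damage through 2).
The farmer must at least cover the rancher's forgone profit from cutting 3→2: 178 = 178.

$178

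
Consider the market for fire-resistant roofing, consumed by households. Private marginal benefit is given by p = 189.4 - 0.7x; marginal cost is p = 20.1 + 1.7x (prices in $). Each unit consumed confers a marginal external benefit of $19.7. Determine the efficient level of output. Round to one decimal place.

Social marginal benefit = demand + MEB = 209.1 - 0.7x.
Set SMB = MC: 209.1 - 0.7x = 20.1 + 1.7x → x* = 78.7500.

x* = 78.8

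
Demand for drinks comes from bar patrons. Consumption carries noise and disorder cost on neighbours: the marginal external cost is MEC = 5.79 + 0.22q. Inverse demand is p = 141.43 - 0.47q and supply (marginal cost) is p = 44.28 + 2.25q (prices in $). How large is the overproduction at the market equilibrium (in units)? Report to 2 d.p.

4.64 units

Market equilibrium (private): 44.28 + 2.25q = 141.43 - 0.47q → q_m = 35.7169.
Social marginal benefit = demand − MEC = 135.64 - 0.69q.
Set SMB = MC: 135.64 - 0.69q = 44.28 + 2.25q → q* = 31.0748.
Gap = |35.7169 − 31.0748| = 4.6421.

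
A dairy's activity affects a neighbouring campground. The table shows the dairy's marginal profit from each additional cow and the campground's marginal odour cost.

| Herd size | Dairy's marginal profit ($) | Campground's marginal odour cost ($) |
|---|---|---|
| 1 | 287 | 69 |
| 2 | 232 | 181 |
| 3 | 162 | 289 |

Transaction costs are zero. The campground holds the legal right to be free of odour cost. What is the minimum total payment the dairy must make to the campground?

Efficient level: marginal profit ≥ marginal odour cost through level 2, so k* = 2.
With the campground holding the right, the dairy must at least compensate total damage at k*: 69 + 181 = 250.

$250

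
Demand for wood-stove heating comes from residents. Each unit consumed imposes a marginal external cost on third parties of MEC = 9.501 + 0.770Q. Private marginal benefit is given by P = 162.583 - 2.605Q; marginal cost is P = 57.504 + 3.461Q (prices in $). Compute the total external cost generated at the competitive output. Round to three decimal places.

Market equilibrium (private): 57.504 + 3.461Q = 162.583 - 2.605Q → Q_m = 17.3226.
Total external cost = ∫₀^{Q_m} (9.501 + 0.770Q) dQ = 9.501×17.3226 + ½×0.770×17.3226² = 280.1099.

$280.110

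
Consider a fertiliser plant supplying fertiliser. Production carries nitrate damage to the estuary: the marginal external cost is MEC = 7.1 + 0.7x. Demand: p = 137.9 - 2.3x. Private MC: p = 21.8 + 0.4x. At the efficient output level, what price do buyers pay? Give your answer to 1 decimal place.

P = 64.2

Social marginal cost = private MC + MEC = 28.9 + 1.1x.
Set SMC = demand: 28.9 + 1.1x = 137.9 - 2.3x → x* = 32.0588.
Consumer price on the demand curve at x*: 137.9 − 2.3×32.0588 = 64.1648.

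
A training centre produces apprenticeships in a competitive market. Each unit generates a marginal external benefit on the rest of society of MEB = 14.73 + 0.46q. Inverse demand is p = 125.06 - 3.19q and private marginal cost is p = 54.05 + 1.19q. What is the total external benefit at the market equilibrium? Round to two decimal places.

299.26

Market equilibrium (private): 54.05 + 1.19q = 125.06 - 3.19q → q_m = 16.2123.
Total external benefit = ∫₀^{q_m} (14.73 + 0.46q) dq = 14.73×16.2123 + ½×0.46×16.2123² = 299.2601.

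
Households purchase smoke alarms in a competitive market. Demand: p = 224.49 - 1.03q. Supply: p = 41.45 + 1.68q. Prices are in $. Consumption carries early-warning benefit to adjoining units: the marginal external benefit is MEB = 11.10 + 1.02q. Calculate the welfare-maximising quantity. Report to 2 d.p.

Social marginal benefit = demand + MEB = 235.59 - 0.01q.
Set SMB = MC: 235.59 - 0.01q = 41.45 + 1.68q → q* = 114.8757.

q* = 114.88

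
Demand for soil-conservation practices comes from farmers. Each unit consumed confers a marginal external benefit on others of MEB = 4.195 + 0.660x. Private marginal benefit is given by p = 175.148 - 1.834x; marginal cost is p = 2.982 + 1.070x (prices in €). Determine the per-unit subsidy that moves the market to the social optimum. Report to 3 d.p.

subsidy = €56.066 per unit

Social marginal benefit = demand + MEB = 179.343 - 1.174x.
Set SMB = MC: 179.343 - 1.174x = 2.982 + 1.070x → x* = 78.5922.
The Pigouvian subsidy equals MEB at x*: 4.195 + 0.660×78.5922 = 56.0659.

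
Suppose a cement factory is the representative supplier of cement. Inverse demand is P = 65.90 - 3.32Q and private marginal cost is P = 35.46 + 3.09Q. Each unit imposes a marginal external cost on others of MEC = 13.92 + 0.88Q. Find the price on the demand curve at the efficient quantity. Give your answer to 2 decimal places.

Social marginal cost = private MC + MEC = 49.38 + 3.97Q.
Set SMC = demand: 49.38 + 3.97Q = 65.90 - 3.32Q → Q* = 2.2661.
Consumer price on the demand curve at Q*: 65.90 − 3.32×2.2661 = 58.3765.

P = 58.38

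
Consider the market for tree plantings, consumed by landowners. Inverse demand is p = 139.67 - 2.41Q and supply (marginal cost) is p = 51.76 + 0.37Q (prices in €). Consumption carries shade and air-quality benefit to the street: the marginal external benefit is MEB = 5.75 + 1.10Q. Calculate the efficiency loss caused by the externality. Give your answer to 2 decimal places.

DWL = €489.00

Market equilibrium (private): 51.76 + 0.37Q = 139.67 - 2.41Q → Q_m = 31.6223.
Social marginal benefit = demand + MEB = 145.42 - 1.31Q.
Set SMB = MC: 145.42 - 1.31Q = 51.76 + 0.37Q → Q* = 55.7500.
The welfare-loss triangle has base |Q_m − Q*| and height MEB(Q_m) (the vertical gap between SMB and MC is zero at Q* and MEB at Q_m).
DWL = ½ × 24.1277 × 40.5345 = 489.0021.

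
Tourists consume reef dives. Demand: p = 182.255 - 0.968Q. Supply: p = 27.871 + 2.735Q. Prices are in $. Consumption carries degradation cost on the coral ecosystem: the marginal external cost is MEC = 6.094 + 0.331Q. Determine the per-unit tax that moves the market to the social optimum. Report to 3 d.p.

tax = $18.262 per unit

Social marginal benefit = demand − MEC = 176.161 - 1.299Q.
Set SMB = MC: 176.161 - 1.299Q = 27.871 + 2.735Q → Q* = 36.7600.
The Pigouvian tax equals MEC at Q*: 6.094 + 0.331×36.7600 = 18.2616.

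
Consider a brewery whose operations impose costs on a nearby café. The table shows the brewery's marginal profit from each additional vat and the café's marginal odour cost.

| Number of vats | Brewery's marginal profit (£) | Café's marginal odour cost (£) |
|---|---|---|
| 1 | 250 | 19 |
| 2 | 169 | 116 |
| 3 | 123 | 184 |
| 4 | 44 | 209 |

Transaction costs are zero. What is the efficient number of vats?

Bargaining reaches the level where marginal profit last exceeds marginal odour cost.
That holds through level 2 (169 ≥ 116) but not at 3 (123 < 184).

2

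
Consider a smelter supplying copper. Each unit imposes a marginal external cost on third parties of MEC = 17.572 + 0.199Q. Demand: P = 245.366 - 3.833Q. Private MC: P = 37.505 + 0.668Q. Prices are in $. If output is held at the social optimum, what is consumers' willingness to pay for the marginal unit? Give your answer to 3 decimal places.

Social marginal cost = private MC + MEC = 55.077 + 0.867Q.
Set SMC = demand: 55.077 + 0.867Q = 245.366 - 3.833Q → Q* = 40.4870.
Consumer price on the demand curve at Q*: 245.366 − 3.833×40.4870 = 90.1793.

P = $90.179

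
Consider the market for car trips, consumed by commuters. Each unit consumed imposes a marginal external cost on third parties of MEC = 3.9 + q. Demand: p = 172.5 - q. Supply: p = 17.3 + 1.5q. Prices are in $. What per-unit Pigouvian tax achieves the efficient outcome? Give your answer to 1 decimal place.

tax = $47.1 per unit

Social marginal benefit = demand − MEC = 168.6 - 2.0q.
Set SMB = MC: 168.6 - 2.0q = 17.3 + 1.5q → q* = 43.2286.
The Pigouvian tax equals MEC at q*: 3.9 + 1.0×43.2286 = 47.1286.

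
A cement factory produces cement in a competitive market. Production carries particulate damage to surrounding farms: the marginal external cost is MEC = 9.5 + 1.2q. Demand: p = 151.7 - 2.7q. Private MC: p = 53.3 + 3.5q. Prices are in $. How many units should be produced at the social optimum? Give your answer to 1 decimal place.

q* = 12.0

Social marginal cost = private MC + MEC = 62.8 + 4.7q.
Set SMC = demand: 62.8 + 4.7q = 151.7 - 2.7q → q* = 12.0135.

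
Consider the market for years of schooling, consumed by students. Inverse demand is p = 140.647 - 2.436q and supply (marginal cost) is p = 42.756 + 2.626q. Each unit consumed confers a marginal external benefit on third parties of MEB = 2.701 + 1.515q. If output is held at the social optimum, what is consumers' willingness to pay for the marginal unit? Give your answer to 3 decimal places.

Social marginal benefit = demand + MEB = 143.348 - 0.921q.
Set SMB = MC: 143.348 - 0.921q = 42.756 + 2.626q → q* = 28.3597.
Consumer price on the demand curve at q*: 140.647 − 2.436×28.3597 = 71.5628.

P = 71.563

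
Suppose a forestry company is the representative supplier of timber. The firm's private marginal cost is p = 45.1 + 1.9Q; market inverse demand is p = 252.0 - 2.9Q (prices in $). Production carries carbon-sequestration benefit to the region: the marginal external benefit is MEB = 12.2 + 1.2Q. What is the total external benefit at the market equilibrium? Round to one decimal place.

Market equilibrium (private): 45.1 + 1.9Q = 252.0 - 2.9Q → Q_m = 43.1042.
Total external benefit = ∫₀^{Q_m} (12.2 + 1.2Q) dQ = 12.2×43.1042 + ½×1.2×43.1042² = 1640.6545.

$1640.7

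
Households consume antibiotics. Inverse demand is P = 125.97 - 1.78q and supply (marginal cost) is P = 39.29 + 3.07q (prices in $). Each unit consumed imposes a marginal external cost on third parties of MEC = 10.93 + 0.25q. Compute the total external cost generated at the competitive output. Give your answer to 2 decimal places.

Market equilibrium (private): 39.29 + 3.07q = 125.97 - 1.78q → q_m = 17.8722.
Total external cost = ∫₀^{q_m} (10.93 + 0.25q) dq = 10.93×17.8722 + ½×0.25×17.8722² = 235.2701.

$235.27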